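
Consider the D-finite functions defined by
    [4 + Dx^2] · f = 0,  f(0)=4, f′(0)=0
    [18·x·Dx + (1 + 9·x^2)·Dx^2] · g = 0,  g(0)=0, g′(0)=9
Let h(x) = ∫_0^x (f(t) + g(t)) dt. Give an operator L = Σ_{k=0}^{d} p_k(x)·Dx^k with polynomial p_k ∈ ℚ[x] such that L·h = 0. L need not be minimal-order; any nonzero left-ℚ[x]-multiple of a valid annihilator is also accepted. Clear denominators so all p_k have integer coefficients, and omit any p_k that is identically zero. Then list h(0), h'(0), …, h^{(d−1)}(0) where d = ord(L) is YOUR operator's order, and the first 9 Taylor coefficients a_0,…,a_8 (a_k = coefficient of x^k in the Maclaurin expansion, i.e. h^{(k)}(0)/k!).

f: a_k = 4, 0, -8, 0, 8/3, 0, -16/45, 0, 8/315, …
g: a_k = 0, 9, 0, -27, 0, 729/5, 0, -6561/7, 0, …
Sum ⇒ L₀ = lclm(L_f,L_g) in ℚ(x)⟨Dx⟩.
h=∫h₀ ⇒ L = L₀·Dx.
L = (-3744·x + 37584·x^3 + 11664·x^5)·Dx^2 + (-28 + 864·x^2 + 10692·x^4 + 5832·x^6)·Dx^3 + (-936·x + 9396·x^3 + 2916·x^5)·Dx^4 + (-7 + 216·x^2 + 2673·x^4 + 1458·x^6)·Dx^5  (order 5).
h: a_k = 0, 4, 9/2, -8/3, -27/4, 8/15, 243/10, -16/315, -6561/56, …
ICs: h(0) = 0, h′(0) = 4, h′′(0) = 9, h′′′(0) = -16, h′′′′(0) = -162.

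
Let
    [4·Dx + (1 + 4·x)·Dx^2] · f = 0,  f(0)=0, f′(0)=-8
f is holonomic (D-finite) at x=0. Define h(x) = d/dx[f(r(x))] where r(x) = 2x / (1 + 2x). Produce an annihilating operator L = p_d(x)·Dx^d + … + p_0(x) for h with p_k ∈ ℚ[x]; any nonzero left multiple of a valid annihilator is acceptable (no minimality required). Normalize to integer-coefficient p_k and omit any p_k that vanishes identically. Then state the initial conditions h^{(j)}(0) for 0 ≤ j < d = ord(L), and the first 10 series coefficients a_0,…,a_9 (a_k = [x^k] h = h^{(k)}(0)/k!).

L = (12 + 40·x) + (1 + 12·x + 20·x^2)·Dx  (order 1).
h: a_k = -16, 192, -1984, 19968, -199936, 1999872, -19999744, 199999488, -1999998976, 19999997952, …
ICs: h(0) = -16.

f: a_k = 0, -8, 16, -128/3, 128, -2048/5, 4096/3, -32768/7, 16384, -524288/9, …
f∘r: x↦r, Dx↦Dx/r' in L_f ⇒ L₀.
h₀' ⇒ L via d/dx closure of L₀.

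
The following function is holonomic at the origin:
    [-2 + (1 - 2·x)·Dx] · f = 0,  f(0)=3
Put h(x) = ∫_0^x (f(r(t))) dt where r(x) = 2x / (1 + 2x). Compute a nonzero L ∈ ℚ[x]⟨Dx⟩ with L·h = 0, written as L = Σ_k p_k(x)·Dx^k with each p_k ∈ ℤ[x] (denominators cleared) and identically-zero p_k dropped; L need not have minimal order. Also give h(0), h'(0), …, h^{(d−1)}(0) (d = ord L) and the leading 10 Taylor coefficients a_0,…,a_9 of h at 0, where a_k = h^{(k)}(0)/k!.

f: a_k = 3, 6, 12, 24, 48, 96, 192, 384, 768, 1536, …
Substitute x→r, Dx→(1/r')Dx; clear ⇒ L₀.
Integrate: L := L₀·Dx.
L = 4·Dx + (-1 + 4·x^2)·Dx^2  (order 2).
h: a_k = 0, 3, 6, 8, 12, 96/5, 32, 384/7, 96, 512/3, …
ICs: h(0) = 0, h′(0) = 3.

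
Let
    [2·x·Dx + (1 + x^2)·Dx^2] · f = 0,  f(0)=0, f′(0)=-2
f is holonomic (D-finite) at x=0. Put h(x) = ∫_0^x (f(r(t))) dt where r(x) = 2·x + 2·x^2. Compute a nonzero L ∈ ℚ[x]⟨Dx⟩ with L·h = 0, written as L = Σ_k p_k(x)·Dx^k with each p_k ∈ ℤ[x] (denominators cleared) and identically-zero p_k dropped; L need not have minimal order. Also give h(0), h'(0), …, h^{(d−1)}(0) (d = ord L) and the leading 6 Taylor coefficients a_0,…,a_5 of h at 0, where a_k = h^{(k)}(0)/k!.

f: a_k = 0, -2, 0, 2/3, 0, -2/5, …
f∘r: x↦r, Dx↦Dx/r' in L_f ⇒ L₀.
∫: right-multiply L₀ by Dx.
L = (-2 + 8·x + 32·x^2 + 48·x^3 + 24·x^4)·Dx^2 + (1 + 2·x + 4·x^2 + 16·x^3 + 20·x^4 + 8·x^5)·Dx^3  (order 3).
h: a_k = 0, 0, -2, -4/3, 4/3, 16/5, …
ICs: h(0) = 0, h′(0) = 0, h′′(0) = -4.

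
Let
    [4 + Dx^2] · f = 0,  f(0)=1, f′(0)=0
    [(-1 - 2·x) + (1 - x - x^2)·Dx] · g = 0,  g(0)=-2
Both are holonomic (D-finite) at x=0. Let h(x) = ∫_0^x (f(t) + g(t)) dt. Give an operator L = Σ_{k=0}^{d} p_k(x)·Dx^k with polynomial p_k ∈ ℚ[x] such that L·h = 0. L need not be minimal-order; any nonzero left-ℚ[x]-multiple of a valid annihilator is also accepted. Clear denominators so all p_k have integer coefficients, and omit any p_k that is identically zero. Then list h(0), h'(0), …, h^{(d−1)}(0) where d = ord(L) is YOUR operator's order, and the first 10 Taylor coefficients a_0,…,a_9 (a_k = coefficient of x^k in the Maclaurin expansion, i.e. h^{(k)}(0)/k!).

f: a_k = 1, 0, -2, 0, 2/3, 0, -4/45, 0, 2/315, 0, …
g: a_k = -2, -2, -4, -6, -10, -16, -26, -42, -68, -110, …
Sum ⇒ L₀ = lclm(L_f,L_g) in ℚ(x)⟨Dx⟩.
h=∫h₀ ⇒ L = L₀·Dx.
L = (-44 - 96·x - 32·x^2 - 48·x^3 - 40·x^4 - 16·x^5)·Dx + (16 - 20·x - 8·x^2 + 16·x^3 - 12·x^4 - 24·x^5 - 8·x^6)·Dx^2 + (-11 - 24·x - 8·x^2 - 12·x^3 - 10·x^4 - 4·x^5)·Dx^3 + (4 - 5·x - 2·x^2 + 4·x^3 - 3·x^4 - 6·x^5 - 2·x^6)·Dx^4  (order 4).
h: a_k = 0, -1, -1, -2, -3/2, -28/15, -8/3, -1174/315, -21/4, -21418/2835, …
ICs: h(0) = 0, h′(0) = -1, h′′(0) = -2, h′′′(0) = -12.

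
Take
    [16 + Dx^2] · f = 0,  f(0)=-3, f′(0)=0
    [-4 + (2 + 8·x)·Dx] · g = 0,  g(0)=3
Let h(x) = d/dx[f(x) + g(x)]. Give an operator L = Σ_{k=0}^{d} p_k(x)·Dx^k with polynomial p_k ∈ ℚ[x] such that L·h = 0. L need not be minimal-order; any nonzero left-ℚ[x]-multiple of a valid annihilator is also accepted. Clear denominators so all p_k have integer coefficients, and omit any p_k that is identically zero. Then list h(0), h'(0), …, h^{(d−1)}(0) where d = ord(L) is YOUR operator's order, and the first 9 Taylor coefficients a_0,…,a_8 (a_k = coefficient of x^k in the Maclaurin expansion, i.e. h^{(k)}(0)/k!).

f: a_k = -3, 0, 24, 0, -32, 0, 256/15, 0, -512/105, …
g: a_k = 3, 6, -6, 12, -30, 84, -252, 792, -2574, …
Sum ⇒ L₀ = lclm(L_f,L_g) in ℚ(x)⟨Dx⟩.
h₀' ⇒ L via d/dx closure of L₀.
L = (-608 - 1024·x - 2048·x^2) + (-112 - 960·x - 3072·x^2 - 4096·x^3)·Dx + (-38 - 64·x - 128·x^2)·Dx^2 + (-7 - 60·x - 192·x^2 - 256·x^3)·Dx^3  (order 3).
h: a_k = 6, 36, 36, -248, 420, -7048/5, 5544, -2166256/105, 77220, …
ICs: h(0) = 6, h′(0) = 36, h′′(0) = 72.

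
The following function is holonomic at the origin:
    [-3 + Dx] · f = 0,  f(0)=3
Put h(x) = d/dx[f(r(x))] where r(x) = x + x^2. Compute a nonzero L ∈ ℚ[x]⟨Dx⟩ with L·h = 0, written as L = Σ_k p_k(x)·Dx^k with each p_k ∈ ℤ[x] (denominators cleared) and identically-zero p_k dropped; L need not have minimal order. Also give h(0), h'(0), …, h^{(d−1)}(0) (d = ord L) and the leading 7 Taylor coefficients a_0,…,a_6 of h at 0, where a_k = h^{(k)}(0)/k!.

f: a_k = 3, 9, 27/2, 27/2, 81/8, 243/40, 243/80, …
Change of var in L_f (x↦r) gives L₀.
h=h₀': d/dx-closure on L₀ ⇒ L.
L = (5 + 12·x + 12·x^2) + (-1 - 2·x)·Dx  (order 1).
h: a_k = 9, 45, 243/2, 513/2, 3483/8, 25839/40, 13527/16, …
ICs: h(0) = 9.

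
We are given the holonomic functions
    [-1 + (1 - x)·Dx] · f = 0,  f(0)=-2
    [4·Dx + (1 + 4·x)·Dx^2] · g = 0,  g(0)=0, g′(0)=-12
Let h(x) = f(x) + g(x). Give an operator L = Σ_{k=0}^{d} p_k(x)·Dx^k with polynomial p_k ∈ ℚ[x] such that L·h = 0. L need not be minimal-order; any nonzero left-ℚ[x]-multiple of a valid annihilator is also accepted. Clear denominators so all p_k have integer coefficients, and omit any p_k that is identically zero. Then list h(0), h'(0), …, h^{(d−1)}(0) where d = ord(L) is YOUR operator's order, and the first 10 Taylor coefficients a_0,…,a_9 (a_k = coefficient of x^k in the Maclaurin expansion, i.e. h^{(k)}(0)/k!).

L = (44 + 16·x)·Dx + (-13 + 56·x + 32·x^2)·Dx^2 + (-3 - 11·x + 6·x^2 + 8·x^3)·Dx^3  (order 3).
h: a_k = -2, -14, 22, -66, 190, -3082/5, 2046, -49166/7, 24574, -262150/3, …
ICs: h(0) = -2, h′(0) = -14, h′′(0) = 44.

f: a_k = -2, -2, -2, -2, -2, -2, -2, -2, -2, -2, …
g: a_k = 0, -12, 24, -64, 192, -3072/5, 2048, -49152/7, 24576, -262144/3, …
Weyl lclm of L_f,L_g ⇒ L₀ (ord ≤ 3).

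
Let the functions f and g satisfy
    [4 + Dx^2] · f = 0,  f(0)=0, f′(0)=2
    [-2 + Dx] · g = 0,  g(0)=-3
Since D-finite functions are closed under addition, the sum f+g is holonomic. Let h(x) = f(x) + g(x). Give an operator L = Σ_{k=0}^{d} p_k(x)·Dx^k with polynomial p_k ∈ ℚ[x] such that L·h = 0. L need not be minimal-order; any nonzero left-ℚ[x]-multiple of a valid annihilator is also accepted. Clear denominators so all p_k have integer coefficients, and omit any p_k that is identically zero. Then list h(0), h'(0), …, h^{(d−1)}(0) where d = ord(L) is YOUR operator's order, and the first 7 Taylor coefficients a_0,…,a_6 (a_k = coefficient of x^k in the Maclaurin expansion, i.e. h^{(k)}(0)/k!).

f: a_k = 0, 2, 0, -4/3, 0, 4/15, 0, …
g: a_k = -3, -6, -6, -4, -2, -4/5, -4/15, …
Weyl lclm of L_f,L_g ⇒ L₀ (ord ≤ 3).
L = -8 + 4·Dx - 2·Dx^2 + Dx^3  (order 3).
h: a_k = -3, -4, -6, -16/3, -2, -8/15, -4/15, …
ICs: h(0) = -3, h′(0) = -4, h′′(0) = -12.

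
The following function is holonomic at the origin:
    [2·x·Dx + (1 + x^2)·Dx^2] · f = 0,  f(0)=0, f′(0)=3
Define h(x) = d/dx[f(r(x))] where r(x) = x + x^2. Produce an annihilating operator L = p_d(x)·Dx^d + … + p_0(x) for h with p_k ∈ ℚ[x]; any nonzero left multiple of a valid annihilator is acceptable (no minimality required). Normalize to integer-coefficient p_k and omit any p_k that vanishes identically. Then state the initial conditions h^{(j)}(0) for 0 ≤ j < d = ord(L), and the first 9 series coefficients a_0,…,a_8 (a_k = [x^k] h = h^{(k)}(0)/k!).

L = (-2 + 2·x + 8·x^2 + 12·x^3 + 6·x^4) + (1 + 2·x + x^2 + 4·x^3 + 5·x^4 + 2·x^5)·Dx  (order 1).
h: a_k = 3, 6, -3, -12, -12, 12, 39, 24, -51, …
ICs: h(0) = 3.

f: a_k = 0, 3, 0, -1, 0, 3/5, 0, -3/7, 0, …
Change of var in L_f (x↦r) gives L₀.
h=h₀': d/dx-closure on L₀ ⇒ L.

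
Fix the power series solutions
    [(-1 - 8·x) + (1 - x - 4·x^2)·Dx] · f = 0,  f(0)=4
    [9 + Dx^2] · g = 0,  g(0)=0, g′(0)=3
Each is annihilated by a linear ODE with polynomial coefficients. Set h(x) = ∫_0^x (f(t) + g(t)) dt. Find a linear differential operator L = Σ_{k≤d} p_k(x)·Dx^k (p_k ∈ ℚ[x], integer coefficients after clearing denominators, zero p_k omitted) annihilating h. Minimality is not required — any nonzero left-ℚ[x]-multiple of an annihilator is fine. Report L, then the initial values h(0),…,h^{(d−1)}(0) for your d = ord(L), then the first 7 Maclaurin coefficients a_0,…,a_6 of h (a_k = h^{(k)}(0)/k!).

L = (567 + 4806·x + 3321·x^2 + 9936·x^3 + 6480·x^4 + 10368·x^5)·Dx + (-171 + 117·x + 441·x^2 - 135·x^3 + 540·x^4 + 3888·x^5 + 5184·x^6)·Dx^2 + (63 + 534·x + 369·x^2 + 1104·x^3 + 720·x^4 + 1152·x^5)·Dx^3 + (-19 + 13·x + 49·x^2 - 15·x^3 + 60·x^4 + 432·x^5 + 576·x^6)·Dx^4  (order 4).
h: a_k = 0, 4, 7/2, 20/3, 63/8, 116/5, 10481/240, …
ICs: h(0) = 0, h′(0) = 4, h′′(0) = 7, h′′′(0) = 40.

f: a_k = 4, 4, 20, 36, 116, 260, 724, …
g: a_k = 0, 3, 0, -9/2, 0, 81/40, 0, …
f+g: L₀ = lclm(L_f,L_g), ord ≤ 1+2.
h=∫₀ˣh₀: take L = L₀·Dx.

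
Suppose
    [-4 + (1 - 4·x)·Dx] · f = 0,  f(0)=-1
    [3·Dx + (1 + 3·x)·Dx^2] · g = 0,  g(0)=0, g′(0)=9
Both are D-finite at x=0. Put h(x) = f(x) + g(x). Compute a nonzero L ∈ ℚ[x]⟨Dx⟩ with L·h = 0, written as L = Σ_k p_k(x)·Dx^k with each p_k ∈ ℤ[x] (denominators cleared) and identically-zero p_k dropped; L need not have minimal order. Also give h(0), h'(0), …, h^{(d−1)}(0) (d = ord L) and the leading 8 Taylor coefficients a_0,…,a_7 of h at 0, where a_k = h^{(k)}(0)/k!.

f: a_k = -1, -4, -16, -64, -256, -1024, -4096, -16384, …
g: a_k = 0, 9, -27/2, 27, -243/4, 729/5, -729/2, 6561/7, …
Sum ⇒ L₀ = lclm(L_f,L_g) in ℚ(x)⟨Dx⟩.
L = (432 + 288·x)·Dx + (78 + 720·x + 576·x^2)·Dx^2 + (-11 - x + 144·x^2 + 144·x^3)·Dx^3  (order 3).
h: a_k = -1, 5, -59/2, -37, -1267/4, -4391/5, -8921/2, -108127/7, …
ICs: h(0) = -1, h′(0) = 5, h′′(0) = -59.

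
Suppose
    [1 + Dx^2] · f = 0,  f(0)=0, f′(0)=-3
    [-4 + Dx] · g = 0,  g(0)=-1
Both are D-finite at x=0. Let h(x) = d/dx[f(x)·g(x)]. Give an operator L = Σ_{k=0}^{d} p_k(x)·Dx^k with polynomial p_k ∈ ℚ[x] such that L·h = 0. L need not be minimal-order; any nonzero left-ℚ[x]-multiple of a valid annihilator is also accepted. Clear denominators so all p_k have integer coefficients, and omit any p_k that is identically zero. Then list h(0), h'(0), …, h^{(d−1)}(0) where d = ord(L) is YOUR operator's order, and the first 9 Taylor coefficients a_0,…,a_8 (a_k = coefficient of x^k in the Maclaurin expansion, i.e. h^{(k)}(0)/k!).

f: a_k = 0, -3, 0, 1/2, 0, -1/40, 0, 1/1680, 0, …
g: a_k = -1, -4, -8, -32/3, -32/3, -128/15, -256/45, -1024/315, -512/315, …
Product ⇒ symmetric product L₀, ord ≤ 2.
Differentiate: ansatz ord ≤ ord L₀ ⇒ L.
L = 17 - 8·Dx + Dx^2  (order 2).
h: a_k = 3, 24, 141/2, 120, 1121/8, 611/5, 20047/240, 46, 277441/13440, …
ICs: h(0) = 3, h′(0) = 24.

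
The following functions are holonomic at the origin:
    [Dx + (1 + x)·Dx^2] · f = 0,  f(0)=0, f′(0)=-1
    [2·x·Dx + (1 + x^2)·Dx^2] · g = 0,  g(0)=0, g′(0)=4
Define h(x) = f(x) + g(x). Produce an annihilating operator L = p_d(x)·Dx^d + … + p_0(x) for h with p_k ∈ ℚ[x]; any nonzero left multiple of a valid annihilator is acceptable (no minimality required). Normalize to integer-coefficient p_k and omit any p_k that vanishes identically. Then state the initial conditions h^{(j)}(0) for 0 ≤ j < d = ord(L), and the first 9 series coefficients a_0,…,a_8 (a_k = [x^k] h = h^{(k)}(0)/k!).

L = (-2 - 6·x + 6·x^2 + 2·x^3)·Dx + (-4 - 4·x + 12·x^3 + 4·x^4)·Dx^2 + (-1 + x + 2·x^2 + 2·x^3 + 3·x^4 + x^5)·Dx^3  (order 3).
h: a_k = 0, 3, 1/2, -5/3, 1/4, 3/5, 1/6, -5/7, 1/8, …
ICs: h(0) = 0, h′(0) = 3, h′′(0) = 1.

f: a_k = 0, -1, 1/2, -1/3, 1/4, -1/5, 1/6, -1/7, 1/8, …
g: a_k = 0, 4, 0, -4/3, 0, 4/5, 0, -4/7, 0, …
f+g: L₀ = lclm(L_f,L_g), ord ≤ 2+2.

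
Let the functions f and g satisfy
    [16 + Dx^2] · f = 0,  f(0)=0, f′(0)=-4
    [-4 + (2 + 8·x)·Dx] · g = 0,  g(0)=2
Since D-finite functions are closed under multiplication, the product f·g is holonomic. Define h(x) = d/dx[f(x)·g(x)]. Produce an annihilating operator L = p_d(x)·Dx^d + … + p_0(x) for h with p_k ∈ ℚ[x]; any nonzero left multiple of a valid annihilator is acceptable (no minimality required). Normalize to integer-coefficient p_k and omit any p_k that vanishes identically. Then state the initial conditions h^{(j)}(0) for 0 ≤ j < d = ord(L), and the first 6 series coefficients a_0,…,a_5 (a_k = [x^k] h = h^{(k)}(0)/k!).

f: a_k = 0, -4, 0, 32/3, 0, -128/15, …
g: a_k = 2, 4, -4, 8, -20, 56, …
L₀ := L_f ⊗_s L_g (sym. prod.), ord ≤ 2.
h=h₀': d/dx-closure on L₀ ⇒ L.
L = (212 + 2304·x + 8704·x^2 + 16384·x^3 + 16384·x^4) + (-4 - 144·x - 768·x^2 - 1024·x^3)·Dx + (7 + 88·x + 432·x^2 + 1024·x^3 + 1024·x^4)·Dx^2  (order 2).
h: a_k = -8, -32, 112, 128/3, 304/3, -5184/5, …
ICs: h(0) = -8, h′(0) = -32.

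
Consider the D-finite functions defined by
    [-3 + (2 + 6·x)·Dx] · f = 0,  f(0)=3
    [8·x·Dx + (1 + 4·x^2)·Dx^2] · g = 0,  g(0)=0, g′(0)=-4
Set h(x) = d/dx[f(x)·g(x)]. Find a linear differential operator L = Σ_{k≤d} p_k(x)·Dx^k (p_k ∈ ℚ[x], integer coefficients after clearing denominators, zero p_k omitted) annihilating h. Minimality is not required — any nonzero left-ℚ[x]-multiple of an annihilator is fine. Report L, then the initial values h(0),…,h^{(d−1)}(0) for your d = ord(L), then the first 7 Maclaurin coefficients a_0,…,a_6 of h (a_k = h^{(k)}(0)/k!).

L = (15 + 1440·x + 1656·x^2 - 3456·x^3 - 1296·x^4) + (172 + 1188·x + 3552·x^2 + 1152·x^3 - 12096·x^4 - 5184·x^5)·Dx + (36 + 152·x + 36·x^2 - 256·x^3 - 864·x^4 - 3456·x^5 - 1728·x^6)·Dx^2  (order 2).
h: a_k = -12, -36, 177/2, 15, -2949/32, -105921/160, 2523957/1280, …
ICs: h(0) = -12, h′(0) = -36.

f: a_k = 3, 9/2, -27/8, 81/16, -1215/128, 5103/256, -45927/1024, …
g: a_k = 0, -4, 0, 16/3, 0, -64/5, 0, …
Product ⇒ symmetric product L₀, ord ≤ 2.
h=h₀': d/dx-closure on L₀ ⇒ L.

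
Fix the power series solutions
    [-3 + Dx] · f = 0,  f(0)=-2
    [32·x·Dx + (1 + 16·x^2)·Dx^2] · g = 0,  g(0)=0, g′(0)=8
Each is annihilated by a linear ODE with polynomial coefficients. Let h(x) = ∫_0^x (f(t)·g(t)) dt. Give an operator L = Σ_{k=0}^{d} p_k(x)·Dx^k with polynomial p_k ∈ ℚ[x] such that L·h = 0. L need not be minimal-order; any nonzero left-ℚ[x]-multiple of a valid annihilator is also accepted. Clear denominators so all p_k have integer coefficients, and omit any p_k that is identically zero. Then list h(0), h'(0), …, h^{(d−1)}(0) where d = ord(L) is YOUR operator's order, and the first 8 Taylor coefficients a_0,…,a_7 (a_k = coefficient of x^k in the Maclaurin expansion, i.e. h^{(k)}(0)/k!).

L = (9 - 96·x + 144·x^2)·Dx + (-6 + 32·x - 96·x^2)·Dx^2 + (1 + 16·x^2)·Dx^3  (order 3).
h: a_k = 0, 0, -8, -16, 10/3, 184/5, -1223/15, -2106/7, …
ICs: h(0) = 0, h′(0) = 0, h′′(0) = -16.

f: a_k = -2, -6, -9, -9, -27/4, -81/20, -81/40, -243/280, …
g: a_k = 0, 8, 0, -128/3, 0, 2048/5, 0, -32768/7, …
Product ⇒ symmetric product L₀, ord ≤ 2.
h=∫h₀ ⇒ L = L₀·Dx.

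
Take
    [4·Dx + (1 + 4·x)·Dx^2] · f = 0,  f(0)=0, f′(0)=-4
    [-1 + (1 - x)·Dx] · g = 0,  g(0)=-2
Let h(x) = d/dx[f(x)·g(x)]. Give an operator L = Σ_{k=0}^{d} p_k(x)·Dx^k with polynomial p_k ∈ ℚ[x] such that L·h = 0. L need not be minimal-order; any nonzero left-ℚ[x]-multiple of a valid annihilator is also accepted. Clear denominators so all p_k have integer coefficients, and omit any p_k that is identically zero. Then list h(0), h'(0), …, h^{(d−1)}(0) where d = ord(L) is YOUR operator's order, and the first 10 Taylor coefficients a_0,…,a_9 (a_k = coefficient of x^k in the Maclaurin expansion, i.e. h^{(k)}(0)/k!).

f: a_k = 0, -4, 8, -64/3, 64, -1024/5, 2048/3, -16384/7, 8192, -262144/9, …
g: a_k = -2, -2, -2, -2, -2, -2, -2, -2, -2, -2, …
f·g: L₀ = L_f ⊗_s L_g, ord ≤ 2·1.
h=h₀': d/dx-closure on L₀ ⇒ L.
L = 16 + (-5 + 20·x)·Dx + (-1 - 3·x + 4·x^2)·Dx^2  (order 2).
h: a_k = 8, -16, 104, -1120/3, 4744/3, -31472/5, 381368/15, -10711616/105, 14333224/35, -103454128/63, …
ICs: h(0) = 8, h′(0) = -16.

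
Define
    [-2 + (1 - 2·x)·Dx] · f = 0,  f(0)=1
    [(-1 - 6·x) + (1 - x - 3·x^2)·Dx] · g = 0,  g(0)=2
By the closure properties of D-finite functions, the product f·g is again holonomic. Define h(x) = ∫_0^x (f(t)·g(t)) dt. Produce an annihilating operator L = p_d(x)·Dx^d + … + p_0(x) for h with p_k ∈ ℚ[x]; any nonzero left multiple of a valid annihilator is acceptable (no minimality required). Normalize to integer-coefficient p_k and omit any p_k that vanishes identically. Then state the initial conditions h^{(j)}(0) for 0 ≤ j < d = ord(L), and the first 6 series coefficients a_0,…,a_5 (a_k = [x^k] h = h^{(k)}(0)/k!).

f: a_k = 1, 2, 4, 8, 16, 32, …
g: a_k = 2, 2, 8, 14, 38, 80, …
L₀ := L_f ⊗_s L_g (sym. prod.), ord ≤ 1.
h=∫h₀ ⇒ L = L₀·Dx.
L = (-3 - 2·x + 18·x^2)·Dx + (1 - 3·x - x^2 + 6·x^3)·Dx^2  (order 2).
h: a_k = 0, 2, 3, 20/3, 27/2, 146/5, …
ICs: h(0) = 0, h′(0) = 2.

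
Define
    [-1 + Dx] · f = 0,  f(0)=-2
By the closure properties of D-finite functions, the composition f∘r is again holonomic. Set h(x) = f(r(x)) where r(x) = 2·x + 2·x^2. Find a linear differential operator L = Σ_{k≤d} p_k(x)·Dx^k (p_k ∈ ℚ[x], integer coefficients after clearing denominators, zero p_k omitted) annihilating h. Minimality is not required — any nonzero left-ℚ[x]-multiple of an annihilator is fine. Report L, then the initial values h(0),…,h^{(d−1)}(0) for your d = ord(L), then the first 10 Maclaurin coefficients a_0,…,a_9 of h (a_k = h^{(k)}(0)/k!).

f: a_k = -2, -2, -1, -1/3, -1/12, -1/60, -1/360, -1/2520, -1/20160, -1/181440, …
Substitute x→r, Dx→(1/r')Dx; clear ⇒ L₀.
L = (-2 - 4·x) + Dx  (order 1).
h: a_k = -2, -4, -8, -32/3, -40/3, -208/15, -608/45, -3712/315, -3056/315, -4192/567, …
ICs: h(0) = -2.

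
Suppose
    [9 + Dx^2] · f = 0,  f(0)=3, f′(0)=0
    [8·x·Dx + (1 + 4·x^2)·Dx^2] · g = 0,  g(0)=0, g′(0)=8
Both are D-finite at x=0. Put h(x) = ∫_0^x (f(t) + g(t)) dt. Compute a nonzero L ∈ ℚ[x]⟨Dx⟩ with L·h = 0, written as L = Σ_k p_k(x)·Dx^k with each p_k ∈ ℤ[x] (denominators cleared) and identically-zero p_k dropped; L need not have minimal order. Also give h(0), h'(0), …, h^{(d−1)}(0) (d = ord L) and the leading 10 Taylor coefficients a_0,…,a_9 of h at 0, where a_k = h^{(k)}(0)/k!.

L = (-2808·x + 19008·x^3 + 10368·x^5)·Dx^2 + (9 + 1548·x^2 + 7344·x^4 + 5184·x^6)·Dx^3 + (-312·x + 2112·x^3 + 1152·x^5)·Dx^4 + (1 + 172·x^2 + 816·x^4 + 576·x^6)·Dx^5  (order 5).
h: a_k = 0, 3, 4, -9/2, -8/3, 81/40, 64/15, -243/560, -64/7, 243/4480, …
ICs: h(0) = 0, h′(0) = 3, h′′(0) = 8, h′′′(0) = -27, h′′′′(0) = -64.

f: a_k = 3, 0, -27/2, 0, 81/8, 0, -243/80, 0, 2187/4480, 0, …
g: a_k = 0, 8, 0, -32/3, 0, 128/5, 0, -512/7, 0, 2048/9, …
L₀ := lclm(L_f,L_g); ord L₀ ≤ 2+2.
h=∫₀ˣh₀: take L = L₀·Dx.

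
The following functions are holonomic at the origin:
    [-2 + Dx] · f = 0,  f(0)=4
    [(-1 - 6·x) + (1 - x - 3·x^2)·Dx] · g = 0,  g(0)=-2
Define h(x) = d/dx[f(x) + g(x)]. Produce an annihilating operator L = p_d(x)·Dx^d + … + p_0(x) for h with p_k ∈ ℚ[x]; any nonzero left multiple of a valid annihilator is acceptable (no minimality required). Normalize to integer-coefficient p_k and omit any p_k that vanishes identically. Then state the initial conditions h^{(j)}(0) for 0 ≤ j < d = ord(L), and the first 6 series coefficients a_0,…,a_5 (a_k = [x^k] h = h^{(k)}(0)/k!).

f: a_k = 4, 8, 8, 16/3, 8/3, 16/15, …
g: a_k = -2, -2, -8, -14, -38, -80, …
Sum ⇒ L₀ = lclm(L_f,L_g) in ℚ(x)⟨Dx⟩.
Differentiate: ansatz ord ≤ ord L₀ ⇒ L.
L = (26 + 268·x + 300·x^2 + 864·x^3 + 324·x^4) + (-19 - 136·x - 196·x^2 - 372·x^3 + 90·x^4 + 108·x^5)·Dx + (3 + x + 23·x^2 - 30·x^3 - 126·x^4 - 54·x^5)·Dx^2  (order 2).
h: a_k = 6, 0, -26, -424/3, -1184/3, -17428/15, …
ICs: h(0) = 6, h′(0) = 0.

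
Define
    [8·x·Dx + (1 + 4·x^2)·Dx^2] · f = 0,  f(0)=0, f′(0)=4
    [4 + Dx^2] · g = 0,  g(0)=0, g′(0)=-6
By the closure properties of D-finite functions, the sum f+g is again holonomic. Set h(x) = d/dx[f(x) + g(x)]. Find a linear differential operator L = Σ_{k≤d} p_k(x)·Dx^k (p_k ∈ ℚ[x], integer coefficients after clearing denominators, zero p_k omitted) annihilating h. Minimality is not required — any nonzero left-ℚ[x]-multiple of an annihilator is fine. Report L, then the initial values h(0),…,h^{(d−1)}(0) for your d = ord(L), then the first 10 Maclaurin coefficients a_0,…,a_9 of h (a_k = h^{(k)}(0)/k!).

L = (-352·x + 1792·x^3 + 512·x^5) + (-4 + 112·x^2 + 576·x^4 + 256·x^6)·Dx + (-88·x + 448·x^3 + 128·x^5)·Dx^2 + (-1 + 28·x^2 + 144·x^4 + 64·x^6)·Dx^3  (order 3).
h: a_k = -2, 0, -4, 0, 60, 0, -3832/15, 0, 107516/105, 0, …
ICs: h(0) = -2, h′(0) = 0, h′′(0) = -8.

f: a_k = 0, 4, 0, -16/3, 0, 64/5, 0, -256/7, 0, 1024/9, …
g: a_k = 0, -6, 0, 4, 0, -4/5, 0, 8/105, 0, -4/945, …
h₀=f+g: left-lcm gives L₀, ord ≤ 4.
h₀' ⇒ L via d/dx closure of L₀.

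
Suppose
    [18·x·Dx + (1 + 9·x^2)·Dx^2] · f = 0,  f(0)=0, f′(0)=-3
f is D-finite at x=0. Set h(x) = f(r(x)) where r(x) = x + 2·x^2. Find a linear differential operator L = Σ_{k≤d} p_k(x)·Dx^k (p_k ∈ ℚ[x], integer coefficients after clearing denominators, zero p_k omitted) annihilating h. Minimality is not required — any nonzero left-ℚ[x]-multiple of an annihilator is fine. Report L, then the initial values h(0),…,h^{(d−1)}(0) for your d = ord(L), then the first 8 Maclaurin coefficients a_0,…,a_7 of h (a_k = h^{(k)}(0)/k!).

f: a_k = 0, -3, 0, 9, 0, -243/5, 0, 2187/7, …
Substitute x→r, Dx→(1/r')Dx; clear ⇒ L₀.
L = (-4 + 18·x + 144·x^2 + 432·x^3 + 432·x^4)·Dx + (1 + 4·x + 9·x^2 + 72·x^3 + 180·x^4 + 144·x^5)·Dx^2  (order 2).
h: a_k = 0, -3, -6, 9, 54, 297/5, -414, -11421/7, …
ICs: h(0) = 0, h′(0) = -3.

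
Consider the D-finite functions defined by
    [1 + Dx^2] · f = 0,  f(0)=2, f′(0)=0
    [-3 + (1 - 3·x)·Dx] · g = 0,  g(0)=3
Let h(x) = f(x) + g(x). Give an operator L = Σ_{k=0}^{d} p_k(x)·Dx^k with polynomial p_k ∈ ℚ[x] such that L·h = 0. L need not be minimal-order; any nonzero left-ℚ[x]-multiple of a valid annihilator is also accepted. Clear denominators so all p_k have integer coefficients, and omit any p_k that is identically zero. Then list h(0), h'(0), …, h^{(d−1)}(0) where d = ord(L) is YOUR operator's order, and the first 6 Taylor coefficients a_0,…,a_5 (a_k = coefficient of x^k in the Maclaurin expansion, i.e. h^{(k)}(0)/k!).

L = (-165 + 18·x - 27·x^2) + (19 - 63·x + 27·x^2 - 27·x^3)·Dx + (-165 + 18·x - 27·x^2)·Dx^2 + (19 - 63·x + 27·x^2 - 27·x^3)·Dx^3  (order 3).
h: a_k = 5, 9, 26, 81, 2917/12, 729, …
ICs: h(0) = 5, h′(0) = 9, h′′(0) = 52.

f: a_k = 2, 0, -1, 0, 1/12, 0, …
g: a_k = 3, 9, 27, 81, 243, 729, …
L₀ := lclm(L_f,L_g); ord L₀ ≤ 2+1.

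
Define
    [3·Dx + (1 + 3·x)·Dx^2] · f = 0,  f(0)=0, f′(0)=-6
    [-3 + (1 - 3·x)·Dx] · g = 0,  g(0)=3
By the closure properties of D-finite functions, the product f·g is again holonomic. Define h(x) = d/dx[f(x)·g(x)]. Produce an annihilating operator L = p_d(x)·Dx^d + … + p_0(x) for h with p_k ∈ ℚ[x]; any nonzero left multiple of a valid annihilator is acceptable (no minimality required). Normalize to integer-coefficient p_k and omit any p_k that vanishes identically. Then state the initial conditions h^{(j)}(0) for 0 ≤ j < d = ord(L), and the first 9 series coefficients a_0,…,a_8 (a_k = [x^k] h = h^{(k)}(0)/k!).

L = 36 + (3 + 45·x)·Dx + (-1 + 9·x^2)·Dx^2  (order 2).
h: a_k = -18, -54, -405, -1134, -11421/2, -80919/5, -697653/10, -6994026/35, -110953071/140, …
ICs: h(0) = -18, h′(0) = -54.

f: a_k = 0, -6, 9, -18, 81/2, -486/5, 243, -4374/7, 6561/4, …
g: a_k = 3, 9, 27, 81, 243, 729, 2187, 6561, 19683, …
f·g: L₀ = L_f ⊗_s L_g, ord ≤ 2·1.
h₀' ⇒ L via d/dx closure of L₀.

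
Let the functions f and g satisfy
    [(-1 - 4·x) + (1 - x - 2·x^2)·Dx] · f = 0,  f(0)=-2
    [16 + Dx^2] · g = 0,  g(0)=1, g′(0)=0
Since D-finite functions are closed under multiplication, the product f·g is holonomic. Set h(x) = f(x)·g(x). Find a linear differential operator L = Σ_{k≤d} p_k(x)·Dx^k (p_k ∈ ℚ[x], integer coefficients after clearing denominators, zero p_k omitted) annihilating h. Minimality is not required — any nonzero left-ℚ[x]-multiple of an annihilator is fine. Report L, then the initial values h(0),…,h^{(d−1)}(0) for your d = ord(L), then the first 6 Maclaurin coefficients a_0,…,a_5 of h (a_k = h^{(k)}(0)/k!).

f: a_k = -2, -2, -6, -10, -22, -42, …
g: a_k = 1, 0, -8, 0, 32/3, 0, …
f·g: L₀ = L_f ⊗_s L_g, ord ≤ 1·2.
L = (-12 + 16·x + 32·x^2) + (2 + 8·x)·Dx + (-1 + x + 2·x^2)·Dx^2  (order 2).
h: a_k = -2, -2, 10, 6, 14/3, 50/3, …
ICs: h(0) = -2, h′(0) = -2.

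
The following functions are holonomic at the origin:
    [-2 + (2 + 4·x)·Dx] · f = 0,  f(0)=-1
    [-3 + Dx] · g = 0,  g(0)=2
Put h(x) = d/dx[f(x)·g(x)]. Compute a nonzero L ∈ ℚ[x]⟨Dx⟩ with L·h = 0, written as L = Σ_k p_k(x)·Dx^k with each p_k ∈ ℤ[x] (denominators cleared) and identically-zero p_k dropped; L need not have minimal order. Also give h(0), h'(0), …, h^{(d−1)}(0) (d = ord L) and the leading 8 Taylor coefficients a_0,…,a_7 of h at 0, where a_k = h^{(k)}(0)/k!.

L = (7 + 24·x + 18·x^2) + (-2 - 7·x - 6·x^2)·Dx  (order 1).
h: a_k = -8, -28, -48, -52, -44, -126/5, -96/5, 78/35, …
ICs: h(0) = -8.

f: a_k = -1, -1, 1/2, -1/2, 5/8, -7/8, 21/16, -33/16, …
g: a_k = 2, 6, 9, 9, 27/4, 81/20, 81/40, 243/280, …
Sym-product of L_f,L_g gives L₀ (≤ ord 1).
h=h₀': d/dx-closure on L₀ ⇒ L.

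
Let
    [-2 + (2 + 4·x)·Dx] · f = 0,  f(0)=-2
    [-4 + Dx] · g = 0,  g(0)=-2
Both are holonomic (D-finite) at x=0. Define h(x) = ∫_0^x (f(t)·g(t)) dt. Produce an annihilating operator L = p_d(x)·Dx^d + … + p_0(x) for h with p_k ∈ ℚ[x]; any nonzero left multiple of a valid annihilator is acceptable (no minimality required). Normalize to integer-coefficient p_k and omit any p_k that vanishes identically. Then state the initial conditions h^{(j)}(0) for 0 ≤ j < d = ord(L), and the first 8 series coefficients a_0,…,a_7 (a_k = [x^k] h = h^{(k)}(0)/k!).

f: a_k = -2, -2, 1, -1, 5/4, -7/4, 21/8, -33/8, …
g: a_k = -2, -8, -16, -64/3, -64/3, -256/15, -512/45, -2048/315, …
f·g: L₀ = L_f ⊗_s L_g, ord ≤ 1·1.
h=∫₀ˣh₀: take L = L₀·Dx.
L = (-5 - 8·x)·Dx + (1 + 2·x)·Dx^2  (order 2).
h: a_k = 0, 4, 10, 46/3, 103/6, 449/30, 1949/180, 1643/252, …
ICs: h(0) = 0, h′(0) = 4.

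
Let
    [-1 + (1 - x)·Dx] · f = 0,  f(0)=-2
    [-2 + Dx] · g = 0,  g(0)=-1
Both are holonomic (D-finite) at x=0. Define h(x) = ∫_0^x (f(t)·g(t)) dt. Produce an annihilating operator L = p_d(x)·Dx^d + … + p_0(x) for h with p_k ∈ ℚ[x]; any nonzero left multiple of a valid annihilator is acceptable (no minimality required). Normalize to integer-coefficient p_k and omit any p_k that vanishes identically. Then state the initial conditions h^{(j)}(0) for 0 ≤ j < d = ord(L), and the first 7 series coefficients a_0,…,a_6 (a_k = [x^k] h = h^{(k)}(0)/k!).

L = (3 - 2·x)·Dx + (-1 + x)·Dx^2  (order 2).
h: a_k = 0, 2, 3, 10/3, 19/6, 14/5, 109/45, …
ICs: h(0) = 0, h′(0) = 2.

f: a_k = -2, -2, -2, -2, -2, -2, -2, …
g: a_k = -1, -2, -2, -4/3, -2/3, -4/15, -4/45, …
f·g: L₀ = L_f ⊗_s L_g, ord ≤ 1·1.
∫: right-multiply L₀ by Dx.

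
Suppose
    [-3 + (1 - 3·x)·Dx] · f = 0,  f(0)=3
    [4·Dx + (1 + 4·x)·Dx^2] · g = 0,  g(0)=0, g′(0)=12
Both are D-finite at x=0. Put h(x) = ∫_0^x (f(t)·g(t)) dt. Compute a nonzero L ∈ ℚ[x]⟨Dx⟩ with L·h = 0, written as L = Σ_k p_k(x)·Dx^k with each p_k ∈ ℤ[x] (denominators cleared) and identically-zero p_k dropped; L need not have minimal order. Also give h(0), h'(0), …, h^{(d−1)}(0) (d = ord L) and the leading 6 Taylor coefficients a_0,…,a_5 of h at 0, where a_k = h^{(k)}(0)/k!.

f: a_k = 3, 9, 27, 81, 243, 729, …
g: a_k = 0, 12, -24, 64, -192, 3072/5, …
Product ⇒ symmetric product L₀, ord ≤ 2.
h=∫₀ˣh₀: take L = L₀·Dx.
L = 12·Dx + (2 + 36·x)·Dx^2 + (-1 - x + 12·x^2)·Dx^3  (order 3).
h: a_k = 0, 0, 18, 12, 75, 324/5, …
ICs: h(0) = 0, h′(0) = 0, h′′(0) = 36.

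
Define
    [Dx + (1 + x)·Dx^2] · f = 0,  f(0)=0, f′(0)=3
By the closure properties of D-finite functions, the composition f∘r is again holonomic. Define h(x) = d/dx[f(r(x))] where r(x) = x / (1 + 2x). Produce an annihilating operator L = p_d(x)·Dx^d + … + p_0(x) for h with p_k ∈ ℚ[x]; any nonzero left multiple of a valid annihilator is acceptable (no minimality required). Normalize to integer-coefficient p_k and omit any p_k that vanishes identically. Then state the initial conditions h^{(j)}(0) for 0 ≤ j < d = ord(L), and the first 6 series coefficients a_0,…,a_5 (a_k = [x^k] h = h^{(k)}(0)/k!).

f: a_k = 0, 3, -3/2, 1, -3/4, 3/5, …
L₀ from L_f via x↦r, Dx↦r'^{-1}Dx.
Differentiate: ansatz ord ≤ ord L₀ ⇒ L.
L = (5 + 12·x) + (1 + 5·x + 6·x^2)·Dx  (order 1).
h: a_k = 3, -15, 57, -195, 633, -1995, …
ICs: h(0) = 3.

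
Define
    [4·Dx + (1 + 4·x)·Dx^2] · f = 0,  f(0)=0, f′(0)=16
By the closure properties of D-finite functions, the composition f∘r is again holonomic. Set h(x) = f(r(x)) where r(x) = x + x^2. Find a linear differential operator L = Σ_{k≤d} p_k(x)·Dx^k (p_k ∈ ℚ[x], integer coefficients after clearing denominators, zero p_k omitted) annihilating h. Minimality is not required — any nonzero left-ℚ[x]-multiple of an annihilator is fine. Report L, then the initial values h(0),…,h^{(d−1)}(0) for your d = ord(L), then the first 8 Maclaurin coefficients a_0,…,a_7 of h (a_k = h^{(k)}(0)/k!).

f: a_k = 0, 16, -32, 256/3, -256, 4096/5, -8192/3, 65536/7, …
Substitute x→r, Dx→(1/r')Dx; clear ⇒ L₀.
L = 2·Dx + (1 + 2·x)·Dx^2  (order 2).
h: a_k = 0, 16, -16, 64/3, -32, 256/5, -256/3, 1024/7, …
ICs: h(0) = 0, h′(0) = 16.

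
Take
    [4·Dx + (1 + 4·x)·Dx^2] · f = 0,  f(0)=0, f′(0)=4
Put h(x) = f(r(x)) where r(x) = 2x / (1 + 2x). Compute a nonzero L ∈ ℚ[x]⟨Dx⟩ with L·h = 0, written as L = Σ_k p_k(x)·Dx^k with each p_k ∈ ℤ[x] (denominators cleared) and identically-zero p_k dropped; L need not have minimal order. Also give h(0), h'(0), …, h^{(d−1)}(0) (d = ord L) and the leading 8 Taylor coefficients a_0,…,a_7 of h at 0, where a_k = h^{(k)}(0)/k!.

L = (12 + 40·x)·Dx + (1 + 12·x + 20·x^2)·Dx^2  (order 2).
h: a_k = 0, 8, -48, 992/3, -2496, 99968/5, -166656, 9999872/7, …
ICs: h(0) = 0, h′(0) = 8.

f: a_k = 0, 4, -8, 64/3, -64, 1024/5, -2048/3, 16384/7, …
L₀ from L_f via x↦r, Dx↦r'^{-1}Dx.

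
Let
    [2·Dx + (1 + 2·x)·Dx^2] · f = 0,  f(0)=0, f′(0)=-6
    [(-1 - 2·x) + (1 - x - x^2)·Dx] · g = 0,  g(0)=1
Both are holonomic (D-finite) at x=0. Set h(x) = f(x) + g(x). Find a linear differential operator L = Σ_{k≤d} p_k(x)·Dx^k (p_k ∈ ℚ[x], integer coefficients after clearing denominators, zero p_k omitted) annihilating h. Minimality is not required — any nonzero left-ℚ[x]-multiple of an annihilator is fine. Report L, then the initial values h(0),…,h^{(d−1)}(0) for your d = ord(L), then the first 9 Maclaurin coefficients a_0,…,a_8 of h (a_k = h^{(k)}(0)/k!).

L = (-34 - 92·x - 116·x^2 - 48·x^3 - 24·x^4)·Dx + (-5 - 60·x - 170·x^2 - 180·x^3 - 100·x^4 - 40·x^5)·Dx^2 + (3 + 11·x + 5·x^2 - 20·x^3 - 30·x^4 - 24·x^5 - 8·x^6)·Dx^3  (order 3).
h: a_k = 1, -5, 8, -5, 17, -56/5, 45, -237/7, 130, …
ICs: h(0) = 1, h′(0) = -5, h′′(0) = 16.

f: a_k = 0, -6, 6, -8, 12, -96/5, 32, -384/7, 96, …
g: a_k = 1, 1, 2, 3, 5, 8, 13, 21, 34, …
Sum ⇒ L₀ = lclm(L_f,L_g) in ℚ(x)⟨Dx⟩.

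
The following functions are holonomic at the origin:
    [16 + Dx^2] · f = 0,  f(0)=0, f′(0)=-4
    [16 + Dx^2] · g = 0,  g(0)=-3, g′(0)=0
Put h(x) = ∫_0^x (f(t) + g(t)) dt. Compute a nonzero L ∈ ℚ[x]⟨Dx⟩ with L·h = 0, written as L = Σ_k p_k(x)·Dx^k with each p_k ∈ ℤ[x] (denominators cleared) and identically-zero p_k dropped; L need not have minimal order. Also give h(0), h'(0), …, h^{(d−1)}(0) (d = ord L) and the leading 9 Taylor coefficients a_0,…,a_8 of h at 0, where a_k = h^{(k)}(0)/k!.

f: a_k = 0, -4, 0, 32/3, 0, -128/15, 0, 1024/315, 0, …
g: a_k = -3, 0, 24, 0, -32, 0, 256/15, 0, -512/105, …
Weyl lclm of L_f,L_g ⇒ L₀ (ord ≤ 4).
Integrate: L := L₀·Dx.
L = 16·Dx + Dx^3  (order 3).
h: a_k = 0, -3, -2, 8, 8/3, -32/5, -64/45, 256/105, 128/315, …
ICs: h(0) = 0, h′(0) = -3, h′′(0) = -4.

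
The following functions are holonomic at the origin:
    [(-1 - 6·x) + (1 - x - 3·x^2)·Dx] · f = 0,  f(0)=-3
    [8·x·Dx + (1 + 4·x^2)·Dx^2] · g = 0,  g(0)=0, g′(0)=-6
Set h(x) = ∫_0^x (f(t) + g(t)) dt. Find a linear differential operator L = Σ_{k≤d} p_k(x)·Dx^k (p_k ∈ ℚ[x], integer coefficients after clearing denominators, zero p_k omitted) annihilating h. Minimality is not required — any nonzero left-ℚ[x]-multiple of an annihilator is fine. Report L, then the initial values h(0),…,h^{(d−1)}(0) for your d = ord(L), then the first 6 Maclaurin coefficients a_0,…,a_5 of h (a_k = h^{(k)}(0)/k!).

f: a_k = -3, -3, -12, -21, -57, -120, …
g: a_k = 0, -6, 0, 8, 0, -96/5, …
h₀=f+g: left-lcm gives L₀, ord ≤ 3.
∫: right-multiply L₀ by Dx.
L = (-32 + 128·x + 1488·x^2 + 2880·x^3 + 8424·x^4 + 2592·x^6)·Dx^2 + (25 + 160·x + 214·x^2 + 1188·x^3 + 2628·x^4 + 6264·x^5 + 432·x^6 + 2592·x^7)·Dx^3 + (-4 - 9·x - 54·x^2 + 66·x^3 + x^4 + 444·x^5 + 720·x^6 + 144·x^7 + 432·x^8)·Dx^4  (order 4).
h: a_k = 0, -3, -9/2, -4, -13/4, -57/5, …
ICs: h(0) = 0, h′(0) = -3, h′′(0) = -9, h′′′(0) = -24.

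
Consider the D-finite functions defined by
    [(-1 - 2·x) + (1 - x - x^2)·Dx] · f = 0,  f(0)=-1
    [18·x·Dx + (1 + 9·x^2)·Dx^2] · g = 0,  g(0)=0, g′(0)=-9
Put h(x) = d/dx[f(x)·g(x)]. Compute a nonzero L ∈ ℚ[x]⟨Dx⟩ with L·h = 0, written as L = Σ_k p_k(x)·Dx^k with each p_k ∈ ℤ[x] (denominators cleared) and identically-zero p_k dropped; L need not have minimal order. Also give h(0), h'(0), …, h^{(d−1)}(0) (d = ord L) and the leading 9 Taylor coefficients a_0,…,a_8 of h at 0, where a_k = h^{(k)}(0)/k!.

L = (-30 + 1134·x^2 + 1944·x^3 + 2916·x^4) + (12 + 42·x - 108·x^2 + 198·x^3 + 1944·x^4 + 1944·x^5)·Dx + (-1 - 8·x - 26·x^2 - 36·x^3 - 126·x^4 + 324·x^5 + 243·x^6)·Dx^2  (order 2).
h: a_k = 9, 18, -27, 0, 684, 4104/5, -23229/5, -147528/35, 338337/7, …
ICs: h(0) = 9, h′(0) = 18.

f: a_k = -1, -1, -2, -3, -5, -8, -13, -21, -34, …
g: a_k = 0, -9, 0, 27, 0, -729/5, 0, 6561/7, 0, …
Sym-product of L_f,L_g gives L₀ (≤ ord 2).
h=h₀': d/dx-closure on L₀ ⇒ L.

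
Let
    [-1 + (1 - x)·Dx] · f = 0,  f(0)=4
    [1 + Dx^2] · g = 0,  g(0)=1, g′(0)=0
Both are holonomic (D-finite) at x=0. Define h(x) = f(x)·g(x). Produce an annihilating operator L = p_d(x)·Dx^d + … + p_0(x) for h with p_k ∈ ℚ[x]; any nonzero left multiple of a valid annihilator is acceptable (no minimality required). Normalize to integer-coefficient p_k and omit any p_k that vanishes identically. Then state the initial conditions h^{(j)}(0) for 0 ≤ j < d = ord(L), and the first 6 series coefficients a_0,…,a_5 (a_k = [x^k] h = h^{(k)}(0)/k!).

L = (-1 + x) + 2·Dx + (-1 + x)·Dx^2  (order 2).
h: a_k = 4, 4, 2, 2, 13/6, 13/6, …
ICs: h(0) = 4, h′(0) = 4.

f: a_k = 4, 4, 4, 4, 4, 4, …
g: a_k = 1, 0, -1/2, 0, 1/24, 0, …
f·g: L₀ = L_f ⊗_s L_g, ord ≤ 1·2.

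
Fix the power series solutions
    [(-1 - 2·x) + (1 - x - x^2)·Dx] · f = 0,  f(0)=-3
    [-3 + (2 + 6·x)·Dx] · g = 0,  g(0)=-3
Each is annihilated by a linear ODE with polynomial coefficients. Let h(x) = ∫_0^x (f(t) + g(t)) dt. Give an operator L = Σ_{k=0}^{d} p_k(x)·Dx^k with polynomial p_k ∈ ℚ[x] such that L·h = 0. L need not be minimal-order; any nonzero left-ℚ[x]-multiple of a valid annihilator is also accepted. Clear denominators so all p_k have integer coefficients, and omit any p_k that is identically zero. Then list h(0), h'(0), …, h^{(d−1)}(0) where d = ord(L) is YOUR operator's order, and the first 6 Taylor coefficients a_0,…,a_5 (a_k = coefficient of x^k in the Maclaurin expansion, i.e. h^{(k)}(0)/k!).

L = (-33 - 117·x - 117·x^2 - 90·x^3)·Dx + (25 + 102·x + 303·x^2 + 378·x^3 + 225·x^4)·Dx^2 + (2 - 22·x - 90·x^2 + 38·x^3 + 198·x^4 + 90·x^5)·Dx^3  (order 3).
h: a_k = 0, -6, -15/4, -7/8, -225/64, -141/128, …
ICs: h(0) = 0, h′(0) = -6, h′′(0) = -15/2.

f: a_k = -3, -3, -6, -9, -15, -24, …
g: a_k = -3, -9/2, 27/8, -81/16, 1215/128, -5103/256, …
f+g: L₀ = lclm(L_f,L_g), ord ≤ 1+1.
h=∫₀ˣh₀: take L = L₀·Dx.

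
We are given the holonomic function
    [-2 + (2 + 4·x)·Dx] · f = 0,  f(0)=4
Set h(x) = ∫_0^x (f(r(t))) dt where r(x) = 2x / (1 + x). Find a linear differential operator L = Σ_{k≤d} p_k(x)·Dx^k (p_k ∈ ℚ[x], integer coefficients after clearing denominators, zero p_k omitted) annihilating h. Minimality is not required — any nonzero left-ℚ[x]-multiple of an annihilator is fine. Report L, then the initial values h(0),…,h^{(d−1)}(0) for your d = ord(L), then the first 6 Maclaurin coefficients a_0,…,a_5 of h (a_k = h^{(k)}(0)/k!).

f: a_k = 4, 4, -2, 2, -5/2, 7/2, …
L₀ from L_f via x↦r, Dx↦r'^{-1}Dx.
h=∫h₀ ⇒ L = L₀·Dx.
L = -2·Dx + (1 + 6·x + 5·x^2)·Dx^2  (order 2).
h: a_k = 0, 4, 4, -16/3, 10, -24, …
ICs: h(0) = 0, h′(0) = 4.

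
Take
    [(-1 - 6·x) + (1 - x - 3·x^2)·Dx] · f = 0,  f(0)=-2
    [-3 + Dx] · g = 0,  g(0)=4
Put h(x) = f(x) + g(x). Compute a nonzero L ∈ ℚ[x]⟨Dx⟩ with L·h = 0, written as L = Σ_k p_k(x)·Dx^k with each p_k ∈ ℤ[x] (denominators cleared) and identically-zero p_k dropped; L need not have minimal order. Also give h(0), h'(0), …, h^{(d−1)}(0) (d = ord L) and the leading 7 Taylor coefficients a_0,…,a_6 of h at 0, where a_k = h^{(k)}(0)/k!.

L = (-15 - 9·x - 243·x^2 - 162·x^3) + (-1 + 36·x + 99·x^2 - 54·x^3 - 81·x^4)·Dx + (2 - 11·x - 6·x^2 + 36·x^3 + 27·x^4)·Dx^2  (order 2).
h: a_k = 2, 10, 10, 4, -49/2, -719/10, -3799/20, …
ICs: h(0) = 2, h′(0) = 10.

f: a_k = -2, -2, -8, -14, -38, -80, -194, …
g: a_k = 4, 12, 18, 18, 27/2, 81/10, 81/20, …
Weyl lclm of L_f,L_g ⇒ L₀ (ord ≤ 2).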